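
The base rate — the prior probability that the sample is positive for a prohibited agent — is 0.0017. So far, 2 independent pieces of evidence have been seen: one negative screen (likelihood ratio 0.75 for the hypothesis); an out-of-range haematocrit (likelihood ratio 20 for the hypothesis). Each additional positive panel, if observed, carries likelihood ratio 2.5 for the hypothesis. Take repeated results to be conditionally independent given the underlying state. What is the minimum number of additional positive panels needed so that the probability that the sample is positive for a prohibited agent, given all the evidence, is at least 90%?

Prior odds = 0.0017/0.9983 = 17/9983.
Combined Bayes factor of the evidence already in hand = 0.75 × 20 = 15.
Odds after that evidence = (17/9983) × 15 = 255/9983.
Target odds = 0.9/0.1 = 9.
Need 2.5ⁿ ≥ 9 ÷ (255/9983) = 29949/85.
2.5⁶ = 244.140625 falls short of 29949/85 but 2.5⁷ = 610.3515625 reaches it, so n = 7.

7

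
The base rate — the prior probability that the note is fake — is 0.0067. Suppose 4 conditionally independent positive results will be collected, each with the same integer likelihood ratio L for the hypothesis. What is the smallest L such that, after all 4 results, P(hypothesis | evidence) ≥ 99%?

12

Prior odds = 0.0067/0.9933 = 67/9933.
Target odds = 0.99/0.01 = 99.
Need L⁴ ≥ 99 ÷ (67/9933) = 983367/67.
11⁴ = 14641 < 983367/67 ≤ 20736 = 12⁴, so L = 12.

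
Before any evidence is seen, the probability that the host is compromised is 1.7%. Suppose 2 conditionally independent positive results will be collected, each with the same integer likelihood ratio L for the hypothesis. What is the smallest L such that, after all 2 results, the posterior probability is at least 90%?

23

Prior odds = 0.017/0.983 = 17/983.
Target odds = 0.9/0.1 = 9.
Need L² ≥ 9 ÷ (17/983) = 8847/17.
22² = 484 < 8847/17 ≤ 529 = 23², so L = 23.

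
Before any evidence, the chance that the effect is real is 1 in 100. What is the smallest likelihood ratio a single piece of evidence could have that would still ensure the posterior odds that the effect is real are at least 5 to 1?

495

Prior odds = 0.01/0.99 = 1/99.
Target odds = 5.
Required Bayes factor = 5 ÷ (1/99) = 495.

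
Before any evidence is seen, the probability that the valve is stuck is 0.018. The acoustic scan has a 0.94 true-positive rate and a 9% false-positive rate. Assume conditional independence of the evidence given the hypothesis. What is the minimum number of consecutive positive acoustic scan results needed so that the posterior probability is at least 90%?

3

Prior odds = 0.018/0.982 = 9/491.
Likelihood ratio of a positive result = 0.94/0.09 = 94/9.
Target posterior odds = 0.9/0.1 = 9.
Require (94/9)ⁿ ≥ 9 ÷ (9/491) = 491.
(94/9)² = 8836/81 falls short of 491 but (94/9)³ = 830584/729 reaches it, so n = 3.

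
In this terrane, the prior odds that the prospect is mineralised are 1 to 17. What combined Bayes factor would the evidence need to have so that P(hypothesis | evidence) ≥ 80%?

68

Prior odds = 1/17.
Target odds = 0.8/0.2 = 4.
Required Bayes factor = 4 ÷ (1/17) = 68.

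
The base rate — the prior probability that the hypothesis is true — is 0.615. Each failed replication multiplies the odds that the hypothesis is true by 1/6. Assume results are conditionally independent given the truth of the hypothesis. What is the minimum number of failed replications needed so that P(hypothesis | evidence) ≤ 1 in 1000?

5

Prior odds = 0.615/0.385 = 123/77.
Likelihood ratio per failed replication = 1/6.
Target odds: 0.001 ÷ 0.999 = 1/999.
Require (1/6)ⁿ ≤ 1/999 ÷ (123/77) = 77/122877.
(1/6)⁴ = 1/1296 is still above 77/122877 but (1/6)⁵ = 1/7776 is at or below it, so n = 5.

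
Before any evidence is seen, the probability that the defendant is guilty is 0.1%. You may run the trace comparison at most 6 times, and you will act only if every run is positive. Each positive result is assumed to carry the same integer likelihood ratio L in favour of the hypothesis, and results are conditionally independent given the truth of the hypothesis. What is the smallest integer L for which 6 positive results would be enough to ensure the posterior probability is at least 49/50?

Prior odds = 0.001/0.999 = 1/999.
Target odds = 0.98/0.02 = 49.
Need L⁶ ≥ 49 ÷ (1/999) = 48951.
6⁶ = 46656 < 48951 ≤ 117649 = 7⁶, so L = 7.

7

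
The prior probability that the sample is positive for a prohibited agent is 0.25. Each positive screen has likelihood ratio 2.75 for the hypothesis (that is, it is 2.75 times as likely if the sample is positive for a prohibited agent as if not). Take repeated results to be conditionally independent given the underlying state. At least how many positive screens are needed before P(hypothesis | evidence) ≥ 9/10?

4

Prior odds: 0.25 ÷ 0.75 = 1/3.
Likelihood ratio per positive screen = 2.75.
Target odds: 0.9 ÷ 0.1 = 9.
Require 2.75ⁿ ≥ 9 ÷ (1/3) = 27.
2.75³ = 20.796875 falls short of 27 but 2.75⁴ = 57.19140625 reaches it, so n = 4.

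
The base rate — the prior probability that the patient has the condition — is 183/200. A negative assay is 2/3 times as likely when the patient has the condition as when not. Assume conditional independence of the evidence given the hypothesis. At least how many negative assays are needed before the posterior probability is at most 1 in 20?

14

Prior odds = 0.915/0.085 = 183/17.
Likelihood ratio per negative assay = 2/3.
Target odds: 0.05 ÷ 0.95 = 1/19.
Need (183/17) × (2/3)ⁿ ≤ 1/19, i.e. (2/3)ⁿ ≤ 17/3477.
(2/3)¹³ = 8192/1594323 is still above 17/3477 but (2/3)¹⁴ = 16384/4782969 is at or below it, so n = 14.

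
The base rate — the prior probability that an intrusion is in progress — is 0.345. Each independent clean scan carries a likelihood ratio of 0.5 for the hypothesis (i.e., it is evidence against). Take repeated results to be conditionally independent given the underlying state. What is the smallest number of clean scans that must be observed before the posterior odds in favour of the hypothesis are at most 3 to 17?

2

Prior odds = 0.345/0.655 = 69/131.
Likelihood ratio per clean scan = 0.5.
Target odds = 3/17.
Need (69/131) × 0.5ⁿ ≤ 3/17, i.e. 0.5ⁿ ≤ 131/391.
0.5¹ = 0.5 is still above 131/391 but 0.5² = 0.25 is at or below it, so n = 2.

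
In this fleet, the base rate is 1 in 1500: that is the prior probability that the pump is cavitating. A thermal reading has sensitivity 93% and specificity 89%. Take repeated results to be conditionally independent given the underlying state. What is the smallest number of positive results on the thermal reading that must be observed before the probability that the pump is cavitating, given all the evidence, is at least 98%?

Prior odds = (1/1500)/(1499/1500) = 1/1499.
False-positive rate = 1 − 0.89 = 0.11; likelihood ratio of a positive = 0.93/0.11 = 93/11.
Target posterior odds = 0.98/0.02 = 49.
Need (1/1499) × (93/11)ⁿ ≥ 49, i.e. (93/11)ⁿ ≥ 73451.
(93/11)⁵ ≈43196.8 falls short of 73451 but (93/11)⁶ ≈365209 reaches it, so n = 6.

6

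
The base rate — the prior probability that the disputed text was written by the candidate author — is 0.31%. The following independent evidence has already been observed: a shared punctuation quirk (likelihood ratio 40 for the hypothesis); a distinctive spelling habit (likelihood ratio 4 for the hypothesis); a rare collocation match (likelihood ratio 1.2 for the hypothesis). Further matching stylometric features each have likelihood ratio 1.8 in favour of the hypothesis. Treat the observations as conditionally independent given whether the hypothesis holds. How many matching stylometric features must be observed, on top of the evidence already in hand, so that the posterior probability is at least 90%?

Prior odds = 0.0031/0.9969 = 31/9969.
Combined Bayes factor of the evidence already in hand = 40 × 4 × 1.2 = 192.
Odds after that evidence = (31/9969) × 192 = 1984/3323.
Target odds = 0.9/0.1 = 9.
Need 1.8ⁿ ≥ 9 ÷ (1984/3323) = 29907/1984.
1.8⁴ = 10.4976 falls short of 29907/1984 but 1.8⁵ = 18.89568 reaches it, so n = 5.

5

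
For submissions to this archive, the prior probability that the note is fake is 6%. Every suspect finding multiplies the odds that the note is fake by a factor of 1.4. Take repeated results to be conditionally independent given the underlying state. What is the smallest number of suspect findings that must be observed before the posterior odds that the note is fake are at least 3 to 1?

Prior odds = 0.06/0.94 = 3/47.
Likelihood ratio per suspect finding = 1.4.
Target odds = 3.
Require 1.4ⁿ ≥ 3 ÷ (3/47) = 47.
1.4¹¹ ≈40.4957 falls short of 47 but 1.4¹² ≈56.6939 reaches it, so n = 12.

12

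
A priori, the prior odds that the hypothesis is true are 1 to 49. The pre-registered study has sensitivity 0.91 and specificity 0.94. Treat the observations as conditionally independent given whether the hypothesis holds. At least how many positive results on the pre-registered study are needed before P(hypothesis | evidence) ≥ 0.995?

Prior odds = 1/49.
False-positive rate = 1 − 0.94 = 0.06; likelihood ratio of a positive = 0.91/0.06 = 91/6.
Target odds: 0.995 ÷ 0.005 = 199.
Require (91/6)ⁿ ≥ 199 ÷ (1/49) = 9751.
(91/6)³ = 753571/216 falls short of 9751 but (91/6)⁴ = 68574961/1296 reaches it, so n = 4.

4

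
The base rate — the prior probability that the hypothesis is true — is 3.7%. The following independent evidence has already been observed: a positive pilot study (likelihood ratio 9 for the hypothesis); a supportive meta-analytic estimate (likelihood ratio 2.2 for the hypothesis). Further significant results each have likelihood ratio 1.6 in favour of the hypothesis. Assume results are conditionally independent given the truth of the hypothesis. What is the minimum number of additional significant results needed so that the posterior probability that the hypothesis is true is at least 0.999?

16

Prior odds = 0.037/0.963 = 37/963.
Combined Bayes factor of the evidence already in hand = 9 × 2.2 = 19.8.
Odds after that evidence = (37/963) × 19.8 = 407/535.
Target odds = 0.999/0.001 = 999.
Need 1.6ⁿ ≥ 999 ÷ (407/535) = 14445/11.
1.6¹⁵ ≈1152.92 falls short of 14445/11 but 1.6¹⁶ ≈1844.67 reaches it, so n = 16.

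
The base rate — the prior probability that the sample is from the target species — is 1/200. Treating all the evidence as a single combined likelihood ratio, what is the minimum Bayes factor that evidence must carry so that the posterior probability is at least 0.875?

Prior odds = 0.005/0.995 = 1/199.
Target odds = 0.875/0.125 = 7.
Required Bayes factor = 7 ÷ (1/199) = 1393.

1393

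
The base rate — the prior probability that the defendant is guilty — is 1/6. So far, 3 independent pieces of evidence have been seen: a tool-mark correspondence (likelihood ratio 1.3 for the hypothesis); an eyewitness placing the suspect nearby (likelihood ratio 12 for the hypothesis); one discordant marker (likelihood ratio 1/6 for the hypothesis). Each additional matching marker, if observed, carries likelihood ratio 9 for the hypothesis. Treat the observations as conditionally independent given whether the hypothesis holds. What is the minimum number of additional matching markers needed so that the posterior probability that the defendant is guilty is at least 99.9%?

4

Prior odds = (1/6)/(5/6) = 0.2.
Combined Bayes factor of the evidence already in hand = 1.3 × 12 × (1/6) = 2.6.
Odds after that evidence = 0.2 × 2.6 = 0.52.
Target odds = 0.999/0.001 = 999.
Need 9ⁿ ≥ 999 ÷ 0.52 = 24975/13.
9³ = 729 falls short of 24975/13 but 9⁴ = 6561 reaches it, so n = 4.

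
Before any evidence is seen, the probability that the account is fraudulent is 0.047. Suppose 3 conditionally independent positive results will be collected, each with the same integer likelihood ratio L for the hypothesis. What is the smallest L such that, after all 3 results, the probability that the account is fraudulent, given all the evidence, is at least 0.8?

5

Prior odds = 0.047/0.953 = 47/953.
Target odds = 0.8/0.2 = 4.
Need L³ ≥ 4 ÷ (47/953) = 3812/47.
4³ = 64 < 3812/47 ≤ 125 = 5³, so L = 5.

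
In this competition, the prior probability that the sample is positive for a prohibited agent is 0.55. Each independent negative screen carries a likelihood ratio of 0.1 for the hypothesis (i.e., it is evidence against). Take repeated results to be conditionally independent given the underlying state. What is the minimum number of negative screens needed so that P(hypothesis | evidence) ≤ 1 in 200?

Prior odds: 0.55 ÷ 0.45 = 11/9.
Likelihood ratio per negative screen = 0.1.
Target odds: 0.005 ÷ 0.995 = 1/199.
Require 0.1ⁿ ≤ 1/199 ÷ (11/9) = 9/2189.
0.1² = 0.01 is still above 9/2189 but 0.1³ = 0.001 is at or below it, so n = 3.

3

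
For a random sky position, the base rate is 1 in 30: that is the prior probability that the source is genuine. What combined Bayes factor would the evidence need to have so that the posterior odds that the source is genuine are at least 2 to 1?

Prior odds = (1/30)/(29/30) = 1/29.
Target odds = 2.
Required Bayes factor = 2 ÷ (1/29) = 58.

58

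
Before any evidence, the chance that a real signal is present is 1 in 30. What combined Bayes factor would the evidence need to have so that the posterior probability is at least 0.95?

Prior odds = (1/30)/(29/30) = 1/29.
Target odds = 0.95/0.05 = 19.
Required Bayes factor = 19 ÷ (1/29) = 551.

551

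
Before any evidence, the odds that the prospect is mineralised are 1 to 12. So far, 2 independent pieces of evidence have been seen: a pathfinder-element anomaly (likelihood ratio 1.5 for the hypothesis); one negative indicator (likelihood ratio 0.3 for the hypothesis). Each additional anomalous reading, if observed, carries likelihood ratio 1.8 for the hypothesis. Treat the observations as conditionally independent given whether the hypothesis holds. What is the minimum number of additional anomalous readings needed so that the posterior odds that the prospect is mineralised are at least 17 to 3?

Prior odds = 1/12.
Combined Bayes factor of the evidence already in hand = 1.5 × 0.3 = 0.45.
Odds after that evidence = (1/12) × 0.45 = 0.0375.
Target odds = 17/3.
Need 1.8ⁿ ≥ 17/3 ÷ 0.0375 = 1360/9.
1.8⁸ = 43046721/390625 falls short of 1360/9 but 1.8⁹ = 387420489/1953125 reaches it, so n = 9.

9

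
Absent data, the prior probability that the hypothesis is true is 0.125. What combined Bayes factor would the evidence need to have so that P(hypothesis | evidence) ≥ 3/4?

21

Prior odds = 0.125/0.875 = 1/7.
Target odds = 0.75/0.25 = 3.
Required Bayes factor = 3 ÷ (1/7) = 21.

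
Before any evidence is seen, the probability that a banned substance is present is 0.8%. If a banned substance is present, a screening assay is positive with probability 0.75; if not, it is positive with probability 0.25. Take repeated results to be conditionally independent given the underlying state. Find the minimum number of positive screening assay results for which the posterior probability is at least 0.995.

Prior odds = 0.008/0.992 = 1/124.
Likelihood ratio of a positive = 0.75/0.25 = 3.
Target odds: 0.995 ÷ 0.005 = 199.
Need (1/124) × 3ⁿ ≥ 199, i.e. 3ⁿ ≥ 24676.
3⁹ = 19683 falls short of 24676 but 3¹⁰ = 59049 reaches it, so n = 10.

10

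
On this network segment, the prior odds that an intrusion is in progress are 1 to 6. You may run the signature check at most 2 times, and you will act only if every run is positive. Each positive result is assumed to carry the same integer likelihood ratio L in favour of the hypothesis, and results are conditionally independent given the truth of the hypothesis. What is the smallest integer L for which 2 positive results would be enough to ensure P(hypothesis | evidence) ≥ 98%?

18

Prior odds = 1/6.
Target odds = 0.98/0.02 = 49.
Need L² ≥ 49 ÷ (1/6) = 294.
17² = 289 < 294 ≤ 324 = 18², so L = 18.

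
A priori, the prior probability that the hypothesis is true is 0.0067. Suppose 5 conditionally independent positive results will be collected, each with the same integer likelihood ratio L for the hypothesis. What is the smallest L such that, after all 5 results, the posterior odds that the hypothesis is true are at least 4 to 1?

4

Prior odds = 0.0067/0.9933 = 67/9933.
Target odds = 4.
Need L⁵ ≥ 4 ÷ (67/9933) = 39732/67.
3⁵ = 243 < 39732/67 ≤ 1024 = 4⁵, so L = 4.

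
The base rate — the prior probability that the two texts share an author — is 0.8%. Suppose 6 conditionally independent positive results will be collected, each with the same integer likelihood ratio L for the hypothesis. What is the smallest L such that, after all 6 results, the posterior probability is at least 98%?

Prior odds = 0.008/0.992 = 1/124.
Target odds = 0.98/0.02 = 49.
Need L⁶ ≥ 49 ÷ (1/124) = 6076.
4⁶ = 4096 < 6076 ≤ 15625 = 5⁶, so L = 5.

5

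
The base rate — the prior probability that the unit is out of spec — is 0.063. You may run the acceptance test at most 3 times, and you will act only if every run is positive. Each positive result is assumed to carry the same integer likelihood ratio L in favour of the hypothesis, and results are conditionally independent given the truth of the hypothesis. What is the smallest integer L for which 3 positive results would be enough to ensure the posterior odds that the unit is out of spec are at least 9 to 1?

Prior odds = 0.063/0.937 = 63/937.
Target odds = 9.
Need L³ ≥ 9 ÷ (63/937) = 937/7.
5³ = 125 < 937/7 ≤ 216 = 6³, so L = 6.

6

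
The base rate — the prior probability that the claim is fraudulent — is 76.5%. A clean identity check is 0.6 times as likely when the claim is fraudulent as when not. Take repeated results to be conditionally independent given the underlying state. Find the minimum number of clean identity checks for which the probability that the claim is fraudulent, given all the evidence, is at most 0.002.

Prior odds: 0.765 ÷ 0.235 = 153/47.
Likelihood ratio per clean identity check = 0.6.
Target posterior odds = 0.002/0.998 = 1/499.
Require 0.6ⁿ ≤ 1/499 ÷ (153/47) = 47/76347.
0.6¹⁴ ≈0.000783642 is still above 47/76347 but 0.6¹⁵ ≈0.000470185 is at or below it, so n = 15.

15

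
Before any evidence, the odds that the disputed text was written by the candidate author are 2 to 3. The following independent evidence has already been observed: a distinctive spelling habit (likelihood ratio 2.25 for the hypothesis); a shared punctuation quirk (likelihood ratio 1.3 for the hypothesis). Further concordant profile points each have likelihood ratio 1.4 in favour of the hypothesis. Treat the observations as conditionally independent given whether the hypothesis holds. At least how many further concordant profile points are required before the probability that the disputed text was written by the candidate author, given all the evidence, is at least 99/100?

Prior odds = 2/3.
Combined Bayes factor of the evidence already in hand = 2.25 × 1.3 = 2.925.
Odds after that evidence = (2/3) × 2.925 = 1.95.
Target odds = 0.99/0.01 = 99.
Need 1.4ⁿ ≥ 99 ÷ 1.95 = 660/13.
1.4¹¹ ≈40.4957 falls short of 660/13 but 1.4¹² ≈56.6939 reaches it, so n = 12.

12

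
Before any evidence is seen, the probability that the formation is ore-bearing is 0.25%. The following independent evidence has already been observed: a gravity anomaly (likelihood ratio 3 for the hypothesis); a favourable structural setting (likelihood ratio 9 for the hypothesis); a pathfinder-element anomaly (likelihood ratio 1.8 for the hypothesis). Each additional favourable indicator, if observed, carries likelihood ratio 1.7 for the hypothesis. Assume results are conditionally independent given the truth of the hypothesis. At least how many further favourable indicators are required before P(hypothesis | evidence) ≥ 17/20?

8

Prior odds = 0.0025/0.9975 = 1/399.
Combined Bayes factor of the evidence already in hand = 3 × 9 × 1.8 = 48.6.
Odds after that evidence = (1/399) × 48.6 = 81/665.
Target odds = 0.85/0.15 = 17/3.
Need 1.7ⁿ ≥ 17/3 ÷ (81/665) = 11305/243.
1.7⁷ = 410338673/10000000 falls short of 11305/243 but 1.7⁸ ≈69.7576 reaches it, so n = 8.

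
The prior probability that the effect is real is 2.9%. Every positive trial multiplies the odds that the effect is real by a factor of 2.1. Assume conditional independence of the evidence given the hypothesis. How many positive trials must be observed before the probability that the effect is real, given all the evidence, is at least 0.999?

15

Prior odds = 0.029/0.971 = 29/971.
Likelihood ratio per positive trial = 2.1.
Target posterior odds = 0.999/0.001 = 999.
Need (29/971) × 2.1ⁿ ≥ 999, i.e. 2.1ⁿ ≥ 970029/29.
2.1¹⁴ ≈32439.2 falls short of 970029/29 but 2.1¹⁵ ≈68122.3 reaches it, so n = 15.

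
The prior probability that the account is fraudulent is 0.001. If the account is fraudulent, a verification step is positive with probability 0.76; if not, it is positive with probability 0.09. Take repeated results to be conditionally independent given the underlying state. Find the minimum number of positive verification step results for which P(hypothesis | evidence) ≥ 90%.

5

Prior odds = 0.001/0.999 = 1/999.
Likelihood ratio of a positive = 0.76/0.09 = 76/9.
Target posterior odds = 0.9/0.1 = 9.
Need (1/999) × (76/9)ⁿ ≥ 9, i.e. (76/9)ⁿ ≥ 8991.
(76/9)⁴ = 33362176/6561 falls short of 8991 but (76/9)⁵ ≈42939.3 reaches it, so n = 5.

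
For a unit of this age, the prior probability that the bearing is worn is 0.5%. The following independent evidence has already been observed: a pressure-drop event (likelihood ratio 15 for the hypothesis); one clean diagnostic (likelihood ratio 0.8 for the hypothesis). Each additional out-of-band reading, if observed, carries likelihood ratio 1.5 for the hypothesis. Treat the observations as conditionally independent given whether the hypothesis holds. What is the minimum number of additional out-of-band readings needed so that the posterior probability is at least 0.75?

Prior odds = 0.005/0.995 = 1/199.
Combined Bayes factor of the evidence already in hand = 15 × 0.8 = 12.
Odds after that evidence = (1/199) × 12 = 12/199.
Target odds = 0.75/0.25 = 3.
Need 1.5ⁿ ≥ 3 ÷ (12/199) = 49.75.
1.5⁹ = 19683/512 falls short of 49.75 but 1.5¹⁰ = 59049/1024 reaches it, so n = 10.

10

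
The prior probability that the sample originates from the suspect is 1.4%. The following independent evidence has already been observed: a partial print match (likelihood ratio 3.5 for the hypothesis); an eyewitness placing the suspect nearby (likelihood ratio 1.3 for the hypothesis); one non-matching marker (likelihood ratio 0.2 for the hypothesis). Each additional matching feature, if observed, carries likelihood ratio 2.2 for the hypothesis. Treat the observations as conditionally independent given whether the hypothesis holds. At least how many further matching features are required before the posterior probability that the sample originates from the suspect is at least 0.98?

Prior odds = 0.014/0.986 = 7/493.
Combined Bayes factor of the evidence already in hand = 3.5 × 1.3 × 0.2 = 0.91.
Odds after that evidence = (7/493) × 0.91 = 637/49300.
Target odds = 0.98/0.02 = 49.
Need 2.2ⁿ ≥ 49 ÷ (637/49300) = 49300/13.
2.2¹⁰ ≈2655.99 falls short of 49300/13 but 2.2¹¹ ≈5843.18 reaches it, so n = 11.

11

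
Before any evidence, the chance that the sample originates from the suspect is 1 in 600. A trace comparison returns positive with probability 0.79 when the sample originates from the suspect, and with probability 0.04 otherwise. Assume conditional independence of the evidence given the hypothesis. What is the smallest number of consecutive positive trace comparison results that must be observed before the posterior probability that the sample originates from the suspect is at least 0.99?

Prior odds = (1/600)/(599/600) = 1/599.
Likelihood ratio of a positive result = 0.79/0.04 = 19.75.
Target posterior odds = 0.99/0.01 = 99.
Need (1/599) × 19.75ⁿ ≥ 99, i.e. 19.75ⁿ ≥ 59301.
19.75³ = 7703.734375 falls short of 59301 but 19.75⁴ = 38950081/256 reaches it, so n = 4.

4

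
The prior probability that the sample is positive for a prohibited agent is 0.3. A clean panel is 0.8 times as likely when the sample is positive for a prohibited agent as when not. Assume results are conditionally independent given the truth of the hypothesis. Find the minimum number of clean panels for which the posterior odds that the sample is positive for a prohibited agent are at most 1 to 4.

Prior odds = 0.3/0.7 = 3/7.
Likelihood ratio per clean panel = 0.8.
Target odds = 0.25.
Need (3/7) × 0.8ⁿ ≤ 0.25, i.e. 0.8ⁿ ≤ 7/12.
0.8² = 0.64 is still above 7/12 but 0.8³ = 0.512 is at or below it, so n = 3.

3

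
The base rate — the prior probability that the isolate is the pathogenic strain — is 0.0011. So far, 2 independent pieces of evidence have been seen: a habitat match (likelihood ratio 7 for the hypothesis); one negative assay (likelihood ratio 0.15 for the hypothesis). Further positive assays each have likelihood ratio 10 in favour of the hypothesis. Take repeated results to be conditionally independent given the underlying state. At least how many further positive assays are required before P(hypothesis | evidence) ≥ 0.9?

Prior odds = 0.0011/0.9989 = 11/9989.
Combined Bayes factor of the evidence already in hand = 7 × 0.15 = 1.05.
Odds after that evidence = (11/9989) × 1.05 = 33/28540.
Target odds = 0.9/0.1 = 9.
Need 10ⁿ ≥ 9 ÷ (33/28540) = 85620/11.
10³ = 1000 falls short of 85620/11 but 10⁴ = 10000 reaches it, so n = 4.

4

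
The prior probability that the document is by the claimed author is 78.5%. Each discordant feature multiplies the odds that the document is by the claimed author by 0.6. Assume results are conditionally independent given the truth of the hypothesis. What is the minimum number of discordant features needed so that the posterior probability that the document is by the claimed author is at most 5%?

9

Prior odds = 0.785/0.215 = 157/43.
Likelihood ratio per discordant feature = 0.6.
Target odds: 0.05 ÷ 0.95 = 1/19.
Require 0.6ⁿ ≤ 1/19 ÷ (157/43) = 43/2983.
0.6⁸ = 6561/390625 is still above 43/2983 but 0.6⁹ = 19683/1953125 is at or below it, so n = 9.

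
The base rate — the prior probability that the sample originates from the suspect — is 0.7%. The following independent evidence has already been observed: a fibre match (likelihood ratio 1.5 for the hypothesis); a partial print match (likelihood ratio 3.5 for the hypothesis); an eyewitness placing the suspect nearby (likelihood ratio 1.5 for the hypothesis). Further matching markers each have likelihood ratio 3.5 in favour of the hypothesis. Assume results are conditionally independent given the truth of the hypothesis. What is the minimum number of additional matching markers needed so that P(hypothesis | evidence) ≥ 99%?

Prior odds = 0.007/0.993 = 7/993.
Combined Bayes factor of the evidence already in hand = 1.5 × 3.5 × 1.5 = 7.875.
Odds after that evidence = (7/993) × 7.875 = 147/2648.
Target odds = 0.99/0.01 = 99.
Need 3.5ⁿ ≥ 99 ÷ (147/2648) = 87384/49.
3.5⁵ = 525.21875 falls short of 87384/49 but 3.5⁶ = 1838.265625 reaches it, so n = 6.

6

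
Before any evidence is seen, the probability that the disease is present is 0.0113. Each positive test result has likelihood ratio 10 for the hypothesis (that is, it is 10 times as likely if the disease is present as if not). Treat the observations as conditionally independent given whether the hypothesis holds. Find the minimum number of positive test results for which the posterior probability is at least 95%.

4

Prior odds = 0.0113/0.9887 = 113/9887.
Likelihood ratio per positive test result = 10.
Target posterior odds = 0.95/0.05 = 19.
Require 10ⁿ ≥ 19 ÷ (113/9887) = 187853/113.
10³ = 1000 falls short of 187853/113 but 10⁴ = 10000 reaches it, so n = 4.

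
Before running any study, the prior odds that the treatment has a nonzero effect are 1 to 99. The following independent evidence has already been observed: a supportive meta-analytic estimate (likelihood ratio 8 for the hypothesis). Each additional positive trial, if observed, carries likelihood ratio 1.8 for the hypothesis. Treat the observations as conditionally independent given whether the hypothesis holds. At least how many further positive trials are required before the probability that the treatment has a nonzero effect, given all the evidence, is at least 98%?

Prior odds = 1/99.
Bayes factor of the evidence already in hand = 8.
Odds after that evidence = (1/99) × 8 = 8/99.
Target odds = 0.98/0.02 = 49.
Need 1.8ⁿ ≥ 49 ÷ (8/99) = 606.375.
1.8¹⁰ ≈357.047 falls short of 606.375 but 1.8¹¹ ≈642.684 reaches it, so n = 11.

11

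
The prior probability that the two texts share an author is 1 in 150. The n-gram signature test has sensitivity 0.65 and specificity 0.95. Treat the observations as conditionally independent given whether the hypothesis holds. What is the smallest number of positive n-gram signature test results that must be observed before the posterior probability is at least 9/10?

3

Prior odds = (1/150)/(149/150) = 1/149.
False-positive rate = 1 − 0.95 = 0.05; likelihood ratio of a positive = 0.65/0.05 = 13.
Target posterior odds = 0.9/0.1 = 9.
Need (1/149) × 13ⁿ ≥ 9, i.e. 13ⁿ ≥ 1341.
13² = 169 falls short of 1341 but 13³ = 2197 reaches it, so n = 3.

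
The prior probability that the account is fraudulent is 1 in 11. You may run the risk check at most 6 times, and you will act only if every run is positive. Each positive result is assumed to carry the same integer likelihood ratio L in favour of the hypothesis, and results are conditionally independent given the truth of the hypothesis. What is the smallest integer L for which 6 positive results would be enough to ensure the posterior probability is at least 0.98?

3

Prior odds = (1/11)/(10/11) = 0.1.
Target odds = 0.98/0.02 = 49.
Need L⁶ ≥ 49 ÷ 0.1 = 490.
2⁶ = 64 < 490 ≤ 729 = 3⁶, so L = 3.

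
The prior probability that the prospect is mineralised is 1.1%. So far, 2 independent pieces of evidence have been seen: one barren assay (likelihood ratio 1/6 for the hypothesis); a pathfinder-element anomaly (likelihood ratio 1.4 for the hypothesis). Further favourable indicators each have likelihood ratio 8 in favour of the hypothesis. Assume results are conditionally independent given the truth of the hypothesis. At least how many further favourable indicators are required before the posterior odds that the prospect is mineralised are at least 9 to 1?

Prior odds = 0.011/0.989 = 11/989.
Combined Bayes factor of the evidence already in hand = (1/6) × 1.4 = 7/30.
Odds after that evidence = (11/989) × 7/30 = 77/29670.
Target odds = 9.
Need 8ⁿ ≥ 9 ÷ (77/29670) = 267030/77.
8³ = 512 falls short of 267030/77 but 8⁴ = 4096 reaches it, so n = 4.

4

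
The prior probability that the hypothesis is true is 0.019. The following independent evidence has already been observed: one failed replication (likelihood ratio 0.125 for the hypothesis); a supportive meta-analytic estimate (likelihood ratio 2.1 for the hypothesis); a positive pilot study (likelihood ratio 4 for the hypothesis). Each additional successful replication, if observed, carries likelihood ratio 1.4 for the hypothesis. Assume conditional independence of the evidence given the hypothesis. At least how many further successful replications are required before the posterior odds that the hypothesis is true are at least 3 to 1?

Prior odds = 0.019/0.981 = 19/981.
Combined Bayes factor of the evidence already in hand = 0.125 × 2.1 × 4 = 1.05.
Odds after that evidence = (19/981) × 1.05 = 133/6540.
Target odds = 3.
Need 1.4ⁿ ≥ 3 ÷ (133/6540) = 19620/133.
1.4¹⁴ ≈111.12 falls short of 19620/133 but 1.4¹⁵ ≈155.568 reaches it, so n = 15.

15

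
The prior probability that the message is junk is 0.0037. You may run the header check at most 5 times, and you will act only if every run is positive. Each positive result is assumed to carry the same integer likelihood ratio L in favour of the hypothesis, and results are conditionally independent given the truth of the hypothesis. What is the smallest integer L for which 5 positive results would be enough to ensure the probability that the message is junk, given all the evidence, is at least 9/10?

5

Prior odds = 0.0037/0.9963 = 37/9963.
Target odds = 0.9/0.1 = 9.
Need L⁵ ≥ 9 ÷ (37/9963) = 89667/37.
4⁵ = 1024 < 89667/37 ≤ 3125 = 5⁵, so L = 5.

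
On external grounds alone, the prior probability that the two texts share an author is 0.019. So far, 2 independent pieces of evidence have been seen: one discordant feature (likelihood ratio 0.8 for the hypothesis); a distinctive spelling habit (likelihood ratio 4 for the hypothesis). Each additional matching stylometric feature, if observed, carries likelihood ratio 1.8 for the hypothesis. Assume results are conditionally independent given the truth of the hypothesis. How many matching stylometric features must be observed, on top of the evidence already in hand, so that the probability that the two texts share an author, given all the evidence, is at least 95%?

Prior odds = 0.019/0.981 = 19/981.
Combined Bayes factor of the evidence already in hand = 0.8 × 4 = 3.2.
Odds after that evidence = (19/981) × 3.2 = 304/4905.
Target odds = 0.95/0.05 = 19.
Need 1.8ⁿ ≥ 19 ÷ (304/4905) = 306.5625.
1.8⁹ = 387420489/1953125 falls short of 306.5625 but 1.8¹⁰ ≈357.047 reaches it, so n = 10.

10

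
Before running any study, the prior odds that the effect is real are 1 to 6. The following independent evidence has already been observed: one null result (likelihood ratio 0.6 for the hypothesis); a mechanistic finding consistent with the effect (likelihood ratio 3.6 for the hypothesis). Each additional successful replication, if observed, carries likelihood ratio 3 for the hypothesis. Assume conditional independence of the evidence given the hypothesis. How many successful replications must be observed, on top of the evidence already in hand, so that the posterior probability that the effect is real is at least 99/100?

6

Prior odds = 1/6.
Combined Bayes factor of the evidence already in hand = 0.6 × 3.6 = 2.16.
Odds after that evidence = (1/6) × 2.16 = 0.36.
Target odds = 0.99/0.01 = 99.
Need 3ⁿ ≥ 99 ÷ 0.36 = 275.
3⁵ = 243 falls short of 275 but 3⁶ = 729 reaches it, so n = 6.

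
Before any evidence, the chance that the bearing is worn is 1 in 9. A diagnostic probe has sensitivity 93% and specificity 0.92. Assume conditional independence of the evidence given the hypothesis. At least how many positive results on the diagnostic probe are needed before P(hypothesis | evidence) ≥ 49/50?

Prior odds: (1/9) ÷ (8/9) = 0.125.
False-positive rate = 1 − 0.92 = 0.08; likelihood ratio of a positive = 0.93/0.08 = 11.625.
Target odds: 0.98 ÷ 0.02 = 49.
Require 11.625ⁿ ≥ 49 ÷ 0.125 = 392.
11.625² = 135.140625 falls short of 392 but 11.625³ = 804357/512 reaches it, so n = 3.

3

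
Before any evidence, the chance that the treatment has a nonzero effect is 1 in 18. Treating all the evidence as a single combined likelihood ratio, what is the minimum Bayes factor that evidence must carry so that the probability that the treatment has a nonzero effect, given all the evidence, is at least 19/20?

323

Prior odds = (1/18)/(17/18) = 1/17.
Target odds = 0.95/0.05 = 19.
Required Bayes factor = 19 ÷ (1/17) = 323.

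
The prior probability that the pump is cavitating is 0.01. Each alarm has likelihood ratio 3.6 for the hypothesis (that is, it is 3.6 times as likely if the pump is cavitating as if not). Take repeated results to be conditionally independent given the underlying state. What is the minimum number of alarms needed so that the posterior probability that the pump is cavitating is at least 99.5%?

Prior odds: 0.01 ÷ 0.99 = 1/99.
Likelihood ratio per alarm = 3.6.
Target posterior odds = 0.995/0.005 = 199.
Need (1/99) × 3.6ⁿ ≥ 199, i.e. 3.6ⁿ ≥ 19701.
3.6⁷ = 612220032/78125 falls short of 19701 but 3.6⁸ ≈28211.1 reaches it, so n = 8.

8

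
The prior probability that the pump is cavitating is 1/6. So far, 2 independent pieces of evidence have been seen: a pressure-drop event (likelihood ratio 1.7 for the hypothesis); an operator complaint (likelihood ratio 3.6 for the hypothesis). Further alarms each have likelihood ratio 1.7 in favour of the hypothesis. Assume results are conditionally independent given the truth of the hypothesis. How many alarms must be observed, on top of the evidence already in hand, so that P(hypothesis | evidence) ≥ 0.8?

3

Prior odds = (1/6)/(5/6) = 0.2.
Combined Bayes factor of the evidence already in hand = 1.7 × 3.6 = 6.12.
Odds after that evidence = 0.2 × 6.12 = 1.224.
Target odds = 0.8/0.2 = 4.
Need 1.7ⁿ ≥ 4 ÷ 1.224 = 500/153.
1.7² = 2.89 falls short of 500/153 but 1.7³ = 4.913 reaches it, so n = 3.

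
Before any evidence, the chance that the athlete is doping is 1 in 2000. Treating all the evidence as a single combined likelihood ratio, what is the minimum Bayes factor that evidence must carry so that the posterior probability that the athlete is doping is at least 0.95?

37981

Prior odds = 0.0005/0.9995 = 1/1999.
Target odds = 0.95/0.05 = 19.
Required Bayes factor = 19 ÷ (1/1999) = 37981.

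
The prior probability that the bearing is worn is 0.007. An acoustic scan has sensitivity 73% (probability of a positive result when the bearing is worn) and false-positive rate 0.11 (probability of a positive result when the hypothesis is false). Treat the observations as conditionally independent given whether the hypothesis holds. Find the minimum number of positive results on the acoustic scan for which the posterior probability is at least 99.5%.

Prior odds = 0.007/0.993 = 7/993.
Likelihood ratio of a positive result = 0.73/0.11 = 73/11.
Target odds: 0.995 ÷ 0.005 = 199.
Need (7/993) × (73/11)ⁿ ≥ 199, i.e. (73/11)ⁿ ≥ 197607/7.
(73/11)⁵ ≈12872.1 falls short of 197607/7 but (73/11)⁶ ≈85424.2 reaches it, so n = 6.

6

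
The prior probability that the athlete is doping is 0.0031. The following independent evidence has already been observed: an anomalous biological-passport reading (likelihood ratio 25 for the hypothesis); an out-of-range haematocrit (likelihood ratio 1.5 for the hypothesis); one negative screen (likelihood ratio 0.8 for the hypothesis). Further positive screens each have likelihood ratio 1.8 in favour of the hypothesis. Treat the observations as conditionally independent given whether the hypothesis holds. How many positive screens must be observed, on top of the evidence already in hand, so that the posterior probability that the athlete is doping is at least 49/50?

11

Prior odds = 0.0031/0.9969 = 31/9969.
Combined Bayes factor of the evidence already in hand = 25 × 1.5 × 0.8 = 30.
Odds after that evidence = (31/9969) × 30 = 310/3323.
Target odds = 0.98/0.02 = 49.
Need 1.8ⁿ ≥ 49 ÷ (310/3323) = 162827/310.
1.8¹⁰ ≈357.047 falls short of 162827/310 but 1.8¹¹ ≈642.684 reaches it, so n = 11.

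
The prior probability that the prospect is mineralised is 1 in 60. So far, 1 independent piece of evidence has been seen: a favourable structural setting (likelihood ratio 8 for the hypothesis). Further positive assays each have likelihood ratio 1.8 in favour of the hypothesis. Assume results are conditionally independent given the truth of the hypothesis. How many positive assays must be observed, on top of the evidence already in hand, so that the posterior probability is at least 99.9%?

16

Prior odds = (1/60)/(59/60) = 1/59.
Bayes factor of the evidence already in hand = 8.
Odds after that evidence = (1/59) × 8 = 8/59.
Target odds = 0.999/0.001 = 999.
Need 1.8ⁿ ≥ 999 ÷ (8/59) = 7367.625.
1.8¹⁵ ≈6746.64 falls short of 7367.625 but 1.8¹⁶ ≈12144 reaches it, so n = 16.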